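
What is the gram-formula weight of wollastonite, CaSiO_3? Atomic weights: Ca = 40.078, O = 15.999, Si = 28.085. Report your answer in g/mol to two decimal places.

116.16 g/mol

Ca: 1 × 40.078 = 40.0780
Si: 1 × 28.085 = 28.0850
O: 3 × 15.999 = 47.9970
Summing the contributions gives the formula mass.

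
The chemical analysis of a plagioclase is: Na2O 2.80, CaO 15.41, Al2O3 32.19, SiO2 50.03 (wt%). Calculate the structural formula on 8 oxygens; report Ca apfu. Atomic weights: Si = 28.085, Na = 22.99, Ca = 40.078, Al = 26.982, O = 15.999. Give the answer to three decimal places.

Na2O: 2.80/61.979 = 0.04518 mol → 0.09036 mol Na, 0.04518 mol O.
CaO: 15.41/56.077 = 0.27480 mol → 0.27480 mol Ca, 0.27480 mol O.
Al2O3: 32.19/101.961 = 0.31571 mol → 0.63142 mol Al, 0.94713 mol O.
SiO2: 50.03/60.083 = 0.83268 mol → 0.83268 mol Si, 1.66536 mol O.
Total oxygen = 2.93247 mol. Normalization factor = 8/2.93247 = 2.72808.
Ca per 8 O = 0.27480 × 2.72808 = 0.750.

0.750 Ca apfu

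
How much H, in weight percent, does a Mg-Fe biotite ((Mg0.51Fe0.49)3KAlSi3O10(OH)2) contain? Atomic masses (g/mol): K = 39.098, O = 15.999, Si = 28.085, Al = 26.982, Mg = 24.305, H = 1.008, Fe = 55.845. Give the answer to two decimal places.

Formula mass = 1.53*24.305 + 1.47*55.845 + 1*39.098 + 1*26.982 + 3*28.085 + 12*15.999 + 2*1.008 = 463.618 g/mol, of which 2.016 g is H.
So H makes up 2.016/463.618 = 0.0043 of the mass, i.e. 0.43%.

0.43 weight percent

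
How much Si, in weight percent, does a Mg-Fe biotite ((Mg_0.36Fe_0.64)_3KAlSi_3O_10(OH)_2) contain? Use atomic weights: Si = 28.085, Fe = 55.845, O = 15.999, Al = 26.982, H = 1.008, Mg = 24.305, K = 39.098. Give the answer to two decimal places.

17.63 weight percent

Molar mass of (Mg_0.36Fe_0.64)_3KAlSi_3O_10(OH)_2: 1.08*24.305 + 1.92*55.845 + 1*39.098 + 1*26.982 + 3*28.085 + 12*15.999 + 2*1.008 = 477.811 g/mol.
Mass of Si per formula unit: 3 × 28.085 = 84.255 g.
Weight fraction Si = 84.255 / 477.811 = 0.1763.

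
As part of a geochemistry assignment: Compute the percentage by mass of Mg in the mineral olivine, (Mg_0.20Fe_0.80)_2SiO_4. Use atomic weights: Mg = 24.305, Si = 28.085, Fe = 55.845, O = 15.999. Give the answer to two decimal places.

5.09 mass %

Molar mass of (Mg_0.20Fe_0.80)_2SiO_4: 0.40*24.305 + 1.60*55.845 + 1*28.085 + 4*15.999 = 191.155 g/mol.
Mass of Mg per formula unit: 0.40 × 24.305 = 9.722 g.
Weight fraction Mg = 9.722 / 191.155 = 0.0509.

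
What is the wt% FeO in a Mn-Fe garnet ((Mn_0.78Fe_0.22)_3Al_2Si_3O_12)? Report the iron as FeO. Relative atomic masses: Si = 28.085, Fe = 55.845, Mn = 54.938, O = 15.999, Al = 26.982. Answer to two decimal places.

9.57 wt%

Molar mass of (Mn_0.78Fe_0.22)_3Al_2Si_3O_12 = 2.34*54.938 + 0.66*55.845 + 2*26.982 + 3*28.085 + 12*15.999 = 495.620 g/mol.
Each formula unit contains 0.66 Fe, equivalent to 0.66/1 = 0.6600 mol FeO.
M(FeO) = 1×55.845 + 1×15.999 = 71.844 g/mol.
Mass of FeO per formula unit = 0.6600 × 71.844 = 47.417 g.
FeO wt% = 47.417 / 495.620 × 100 = 9.57%.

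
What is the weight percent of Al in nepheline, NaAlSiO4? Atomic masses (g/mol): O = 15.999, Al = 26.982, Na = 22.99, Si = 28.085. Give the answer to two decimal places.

M(NaAlSiO4) = 142.053 g/mol.
Al contributes 1 × 26.982 = 26.982 g per mole.
26.982/142.053 = 0.1899 → 18.99%.

18.99 wt%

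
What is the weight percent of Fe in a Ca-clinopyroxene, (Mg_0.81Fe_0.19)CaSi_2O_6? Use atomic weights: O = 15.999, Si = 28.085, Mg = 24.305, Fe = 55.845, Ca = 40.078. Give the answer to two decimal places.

Molar mass of (Mg_0.81Fe_0.19)CaSi_2O_6: 0.81*24.305 + 0.19*55.845 + 1*40.078 + 2*28.085 + 6*15.999 = 222.540 g/mol.
Mass of Fe per formula unit: 0.19 × 55.845 = 10.611 g.
Weight fraction Fe = 10.611 / 222.540 = 0.0477.

4.77 wt%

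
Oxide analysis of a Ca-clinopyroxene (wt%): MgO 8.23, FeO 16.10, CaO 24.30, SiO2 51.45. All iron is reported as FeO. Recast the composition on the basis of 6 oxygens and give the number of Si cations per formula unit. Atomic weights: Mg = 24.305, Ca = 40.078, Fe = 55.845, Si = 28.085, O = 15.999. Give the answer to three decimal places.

1.996 Si apfu

MgO (M=40.304): mol = 0.20420; Mg = 0.20420, O = 0.20420.
FeO (M=71.844): mol = 0.22410; Fe = 0.22410, O = 0.22410.
CaO (M=56.077): mol = 0.43333; Ca = 0.43333, O = 0.43333.
SiO2 (M=60.083): mol = 0.85632; Si = 0.85632, O = 1.71264.
ΣO = 2.57427; factor = 6/ΣO = 2.33076.
Si apfu = 0.85632 × 2.33076 = 1.996.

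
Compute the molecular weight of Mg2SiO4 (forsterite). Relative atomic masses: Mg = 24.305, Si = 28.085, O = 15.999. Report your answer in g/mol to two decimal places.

140.69 g/mol

Mg: 2 × 24.305 = 48.6100
Si: 1 × 28.085 = 28.0850
O: 4 × 15.999 = 63.9960
Summing the contributions gives the formula mass.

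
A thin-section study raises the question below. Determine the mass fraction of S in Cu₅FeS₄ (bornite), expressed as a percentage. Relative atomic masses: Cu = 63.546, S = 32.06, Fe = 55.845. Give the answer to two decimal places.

25.56 mass %

Formula mass = 5×63.546 + 1×55.845 + 4×32.06 = 501.815 g/mol, of which 128.240 g is S.
So S makes up 128.240/501.815 = 0.2556 of the mass, i.e. 25.56%.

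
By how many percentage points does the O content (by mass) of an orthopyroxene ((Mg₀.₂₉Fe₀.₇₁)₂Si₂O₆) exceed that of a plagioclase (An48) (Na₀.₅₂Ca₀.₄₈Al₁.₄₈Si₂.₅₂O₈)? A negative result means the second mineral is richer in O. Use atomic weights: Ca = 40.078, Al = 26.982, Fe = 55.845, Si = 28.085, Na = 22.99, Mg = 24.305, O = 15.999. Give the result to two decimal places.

First mineral: 95.994 g O in 245.561 g formula = 39.09 wt% O.
Second mineral: 127.992 g O in 269.892 g formula = 47.42 wt% O.
39.09% − 47.42% gives a difference of -8.33 percentage points.

-8.33 percentage points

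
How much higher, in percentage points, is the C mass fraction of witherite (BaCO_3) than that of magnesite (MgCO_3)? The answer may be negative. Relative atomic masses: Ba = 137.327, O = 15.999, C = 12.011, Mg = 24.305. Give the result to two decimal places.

M(BaCO_3) = 197.335 g/mol, so wt% C = 12.011/197.335 × 100 = 6.09%.
M(MgCO_3) = 84.313 g/mol, so wt% C = 12.011/84.313 × 100 = 14.25%.
6.09 − 14.25 = -8.16 pp.

-8.16 percentage points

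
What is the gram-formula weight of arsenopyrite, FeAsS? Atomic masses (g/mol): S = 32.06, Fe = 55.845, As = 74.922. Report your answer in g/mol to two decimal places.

162.83 g/mol

The formula mass is the sum 1*55.845 + 1*74.922 + 1*32.06.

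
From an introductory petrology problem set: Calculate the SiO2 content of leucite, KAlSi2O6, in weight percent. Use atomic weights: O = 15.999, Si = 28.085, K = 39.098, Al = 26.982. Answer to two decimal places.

Molar mass of KAlSi2O6 = 1*39.098 + 1*26.982 + 2*28.085 + 6*15.999 = 218.244 g/mol.
Each formula unit contains 2 Si, equivalent to 2/1 = 2.0000 mol SiO2.
M(SiO2) = 1×28.085 + 2×15.999 = 60.083 g/mol.
Mass of SiO2 per formula unit = 2.0000 × 60.083 = 120.166 g.
SiO2 wt% = 120.166 / 218.244 × 100 = 55.06%.

55.06 wt%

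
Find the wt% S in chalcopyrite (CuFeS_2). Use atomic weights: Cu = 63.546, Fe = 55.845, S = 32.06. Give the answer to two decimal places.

34.94 wt%

M(CuFeS_2) = 183.511 g/mol.
S contributes 2 × 32.06 = 64.120 g per mole.
64.120/183.511 = 0.3494 → 34.94%.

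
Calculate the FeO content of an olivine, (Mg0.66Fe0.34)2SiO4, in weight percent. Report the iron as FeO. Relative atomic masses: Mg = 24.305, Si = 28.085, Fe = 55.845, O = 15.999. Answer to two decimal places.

M((Mg0.66Fe0.34)2SiO4) = 162.138 g/mol; M(FeO) = 71.844 g/mol.
Moles FeO per formula unit = 0.68 Fe ÷ 1 = 0.6800.
FeO fraction = (0.6800 × 71.844) / 162.138 = 48.854/162.138 = 0.3013.

30.13 wt%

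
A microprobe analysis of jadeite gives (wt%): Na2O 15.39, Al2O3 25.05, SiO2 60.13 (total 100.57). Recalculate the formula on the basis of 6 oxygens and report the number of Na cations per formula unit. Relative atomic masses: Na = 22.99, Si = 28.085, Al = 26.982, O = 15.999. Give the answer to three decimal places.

0.998 Na apfu

Na2O (M=61.979): mol = 0.24831; Na = 0.49662, O = 0.24831.
Al2O3 (M=101.961): mol = 0.24568; Al = 0.49136, O = 0.73704.
SiO2 (M=60.083): mol = 1.00078; Si = 1.00078, O = 2.00156.
ΣO = 2.98691; factor = 6/ΣO = 2.00876.
Na apfu = 0.49662 × 2.00876 = 0.998.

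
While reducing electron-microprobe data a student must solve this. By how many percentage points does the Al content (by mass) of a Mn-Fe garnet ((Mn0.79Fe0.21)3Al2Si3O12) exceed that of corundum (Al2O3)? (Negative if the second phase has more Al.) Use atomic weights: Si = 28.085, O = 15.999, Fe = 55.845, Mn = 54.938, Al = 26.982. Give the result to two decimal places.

-42.04 percentage points

Al in (Mn0.79Fe0.21)3Al2Si3O12: molar mass 495.592 g/mol; 2×26.982 = 53.964 g → 10.89 wt%.
Al in Al2O3: molar mass 101.961 g/mol; 2×26.982 = 53.964 g → 52.93 wt%.
Difference = 10.89 − 52.93 = -42.04 percentage points.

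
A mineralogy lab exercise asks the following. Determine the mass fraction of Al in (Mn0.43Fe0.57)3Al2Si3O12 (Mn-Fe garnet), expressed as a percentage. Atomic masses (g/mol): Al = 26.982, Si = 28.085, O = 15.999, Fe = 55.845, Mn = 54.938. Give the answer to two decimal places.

10.87 mass %

M((Mn0.43Fe0.57)3Al2Si3O12) = 496.572 g/mol.
Al contributes 2 × 26.982 = 53.964 g per mole.
53.964/496.572 = 0.1087 → 10.87%.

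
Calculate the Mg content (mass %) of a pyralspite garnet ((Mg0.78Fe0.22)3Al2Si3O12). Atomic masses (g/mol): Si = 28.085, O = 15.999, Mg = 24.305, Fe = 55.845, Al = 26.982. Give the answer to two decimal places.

13.42 mass %

M((Mg0.78Fe0.22)3Al2Si3O12) = 423.938 g/mol.
Mg contributes 2.34 × 24.305 = 56.874 g per mole.
56.874/423.938 = 0.1342 → 13.42%.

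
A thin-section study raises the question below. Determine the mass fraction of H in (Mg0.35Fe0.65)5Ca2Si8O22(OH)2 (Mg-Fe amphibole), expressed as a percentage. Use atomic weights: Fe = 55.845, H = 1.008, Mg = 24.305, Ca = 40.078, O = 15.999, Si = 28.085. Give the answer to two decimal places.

M((Mg0.35Fe0.65)5Ca2Si8O22(OH)2) = 914.858 g/mol.
H contributes 2 × 1.008 = 2.016 g per mole.
2.016/914.858 = 0.0022 → 0.22%.

0.22 wt%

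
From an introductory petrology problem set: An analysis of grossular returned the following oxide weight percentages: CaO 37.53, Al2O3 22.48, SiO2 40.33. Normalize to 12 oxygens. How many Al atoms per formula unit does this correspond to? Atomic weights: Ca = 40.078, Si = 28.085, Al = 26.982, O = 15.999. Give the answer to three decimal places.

CaO: 37.53/56.077 = 0.66926 mol → 0.66926 mol Ca, 0.66926 mol O.
Al2O3: 22.48/101.961 = 0.22048 mol → 0.44096 mol Al, 0.66144 mol O.
SiO2: 40.33/60.083 = 0.67124 mol → 0.67124 mol Si, 1.34248 mol O.
Total oxygen = 2.67318 mol. Normalization factor = 12/2.67318 = 4.48904.
Al per 12 O = 0.44096 × 4.48904 = 1.979.

1.979 Al apfu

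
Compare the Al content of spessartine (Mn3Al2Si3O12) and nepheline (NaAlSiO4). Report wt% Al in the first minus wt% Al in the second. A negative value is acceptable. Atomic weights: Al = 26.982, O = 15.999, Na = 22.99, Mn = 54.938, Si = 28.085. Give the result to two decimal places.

M(Mn3Al2Si3O12) = 495.021 g/mol, so wt% Al = 53.964/495.021 × 100 = 10.90%.
M(NaAlSiO4) = 142.053 g/mol, so wt% Al = 26.982/142.053 × 100 = 18.99%.
10.90 − 18.99 = -8.09 pp.

-8.09 percentage points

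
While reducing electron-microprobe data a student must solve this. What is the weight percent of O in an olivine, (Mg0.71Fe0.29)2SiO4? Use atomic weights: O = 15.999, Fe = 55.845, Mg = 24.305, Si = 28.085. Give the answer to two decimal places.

40.25 mass %

M((Mg0.71Fe0.29)2SiO4) = 158.984 g/mol.
O contributes 4 × 15.999 = 63.996 g per mole.
63.996/158.984 = 0.4025 → 40.25%.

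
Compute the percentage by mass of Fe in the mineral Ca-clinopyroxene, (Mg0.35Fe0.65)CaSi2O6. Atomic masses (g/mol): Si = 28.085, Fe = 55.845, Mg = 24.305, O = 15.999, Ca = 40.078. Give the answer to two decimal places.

M((Mg0.35Fe0.65)CaSi2O6) = 237.048 g/mol.
Fe contributes 0.65 × 55.845 = 36.299 g per mole.
36.299/237.048 = 0.1531 → 15.31%.

15.31 mass %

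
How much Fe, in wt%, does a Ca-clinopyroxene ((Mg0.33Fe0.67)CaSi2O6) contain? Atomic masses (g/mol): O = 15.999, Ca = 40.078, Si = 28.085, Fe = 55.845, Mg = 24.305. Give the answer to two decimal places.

Molar mass of (Mg0.33Fe0.67)CaSi2O6: 0.33*24.305 + 0.67*55.845 + 1*40.078 + 2*28.085 + 6*15.999 = 237.679 g/mol.
Mass of Fe per formula unit: 0.67 × 55.845 = 37.416 g.
Weight fraction Fe = 37.416 / 237.679 = 0.1574.

15.74 wt%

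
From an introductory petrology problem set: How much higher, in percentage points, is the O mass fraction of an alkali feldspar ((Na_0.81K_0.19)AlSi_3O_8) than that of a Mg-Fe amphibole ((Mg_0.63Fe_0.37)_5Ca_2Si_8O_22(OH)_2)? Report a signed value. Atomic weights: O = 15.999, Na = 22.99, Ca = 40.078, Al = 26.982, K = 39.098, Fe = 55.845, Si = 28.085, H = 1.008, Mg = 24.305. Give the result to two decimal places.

4.15 percentage points

M((Na_0.81K_0.19)AlSi_3O_8) = 265.280 g/mol, so wt% O = 127.992/265.280 × 100 = 48.25%.
M((Mg_0.63Fe_0.37)_5Ca_2Si_8O_22(OH)_2) = 870.702 g/mol, so wt% O = 383.976/870.702 × 100 = 44.10%.
48.25 − 44.10 = 4.15 pp.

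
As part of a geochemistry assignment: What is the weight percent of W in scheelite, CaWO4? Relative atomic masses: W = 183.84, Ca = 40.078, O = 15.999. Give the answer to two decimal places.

Molar mass of CaWO4: 1·40.078 + 1·183.84 + 4·15.999 = 287.914 g/mol.
Mass of W per formula unit: 1 × 183.84 = 183.840 g.
Weight fraction W = 183.840 / 287.914 = 0.6385.

63.85 wt%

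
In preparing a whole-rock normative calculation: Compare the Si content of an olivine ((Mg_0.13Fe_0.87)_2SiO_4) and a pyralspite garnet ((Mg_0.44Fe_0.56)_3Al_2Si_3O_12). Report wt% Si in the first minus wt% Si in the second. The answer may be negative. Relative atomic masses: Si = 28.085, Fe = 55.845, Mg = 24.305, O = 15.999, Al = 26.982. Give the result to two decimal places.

-4.11 percentage points

First mineral: 28.085 g Si in 195.571 g formula = 14.36 wt% Si.
Second mineral: 84.255 g Si in 456.109 g formula = 18.47 wt% Si.
14.36% − 18.47% gives a difference of -4.11 percentage points.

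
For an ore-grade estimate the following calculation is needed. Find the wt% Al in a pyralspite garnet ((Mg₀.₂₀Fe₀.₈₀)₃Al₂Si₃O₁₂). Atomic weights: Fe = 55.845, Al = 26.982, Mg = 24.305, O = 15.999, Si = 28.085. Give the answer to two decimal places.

M((Mg₀.₂₀Fe₀.₈₀)₃Al₂Si₃O₁₂) = 478.818 g/mol.
Al contributes 2 × 26.982 = 53.964 g per mole.
53.964/478.818 = 0.1127 → 11.27%.

11.27 mass %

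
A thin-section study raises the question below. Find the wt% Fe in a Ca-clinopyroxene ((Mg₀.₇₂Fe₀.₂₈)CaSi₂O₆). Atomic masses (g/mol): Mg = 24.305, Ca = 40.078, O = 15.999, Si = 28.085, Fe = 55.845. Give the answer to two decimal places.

6.94 weight percent

Molar mass of (Mg₀.₇₂Fe₀.₂₈)CaSi₂O₆: 0.72×24.305 + 0.28×55.845 + 1×40.078 + 2×28.085 + 6×15.999 = 225.378 g/mol.
Mass of Fe per formula unit: 0.28 × 55.845 = 15.637 g.
Weight fraction Fe = 15.637 / 225.378 = 0.0694.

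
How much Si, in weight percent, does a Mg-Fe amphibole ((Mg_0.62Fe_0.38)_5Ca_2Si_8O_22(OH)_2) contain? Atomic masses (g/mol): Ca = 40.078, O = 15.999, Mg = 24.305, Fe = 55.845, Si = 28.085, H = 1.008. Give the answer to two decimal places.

25.76 weight percent

Molar mass of (Mg_0.62Fe_0.38)_5Ca_2Si_8O_22(OH)_2: 3.10·24.305 + 1.90·55.845 + 2·40.078 + 8·28.085 + 24·15.999 + 2·1.008 = 872.279 g/mol.
Mass of Si per formula unit: 8 × 28.085 = 224.680 g.
Weight fraction Si = 224.680 / 872.279 = 0.2576.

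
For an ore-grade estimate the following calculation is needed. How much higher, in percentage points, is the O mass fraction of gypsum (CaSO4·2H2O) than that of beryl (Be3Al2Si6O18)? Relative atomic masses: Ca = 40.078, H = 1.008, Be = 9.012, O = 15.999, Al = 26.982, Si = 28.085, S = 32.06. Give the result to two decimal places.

2.18 percentage points

M(CaSO4·2H2O) = 172.164 g/mol, so wt% O = 95.994/172.164 × 100 = 55.76%.
M(Be3Al2Si6O18) = 537.492 g/mol, so wt% O = 287.982/537.492 × 100 = 53.58%.
55.76 − 53.58 = 2.18 pp.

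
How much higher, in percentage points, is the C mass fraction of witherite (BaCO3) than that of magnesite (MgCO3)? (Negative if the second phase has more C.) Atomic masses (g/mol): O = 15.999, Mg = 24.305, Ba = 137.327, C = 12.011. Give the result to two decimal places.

First mineral: 12.011 g C in 197.335 g formula = 6.09 wt% C.
Second mineral: 12.011 g C in 84.313 g formula = 14.25 wt% C.
6.09% − 14.25% gives a difference of -8.16 percentage points.

-8.16 percentage points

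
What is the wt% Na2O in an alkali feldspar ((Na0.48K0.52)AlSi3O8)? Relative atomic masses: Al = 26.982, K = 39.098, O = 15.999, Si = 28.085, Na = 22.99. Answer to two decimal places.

Formula mass = 270.595 g/mol.
0.48 Na → 0.2400 mol Na2O per formula unit; M(Na2O) = 61.979, so Na2O mass = 14.875 g.
14.875/270.595 × 100 = 5.50 wt%.

5.50 wt%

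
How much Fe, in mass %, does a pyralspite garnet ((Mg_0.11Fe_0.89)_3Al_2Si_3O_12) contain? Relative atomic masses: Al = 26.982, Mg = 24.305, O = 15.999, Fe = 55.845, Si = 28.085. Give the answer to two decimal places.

Molar mass of (Mg_0.11Fe_0.89)_3Al_2Si_3O_12: 0.33·24.305 + 2.67·55.845 + 2·26.982 + 3·28.085 + 12·15.999 = 487.334 g/mol.
Mass of Fe per formula unit: 2.67 × 55.845 = 149.106 g.
Weight fraction Fe = 149.106 / 487.334 = 0.3060.

30.60 mass %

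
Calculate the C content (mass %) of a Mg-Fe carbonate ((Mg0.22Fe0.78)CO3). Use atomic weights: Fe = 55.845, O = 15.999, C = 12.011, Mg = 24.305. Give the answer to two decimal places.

M((Mg0.22Fe0.78)CO3) = 108.914 g/mol.
C contributes 1 × 12.011 = 12.011 g per mole.
12.011/108.914 = 0.1103 → 11.03%.

11.03 mass %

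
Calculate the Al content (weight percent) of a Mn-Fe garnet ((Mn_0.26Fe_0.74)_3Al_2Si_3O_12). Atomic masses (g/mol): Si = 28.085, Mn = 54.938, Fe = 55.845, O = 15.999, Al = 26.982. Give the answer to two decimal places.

Formula mass = 0.78·54.938 + 2.22·55.845 + 2·26.982 + 3·28.085 + 12·15.999 = 497.035 g/mol, of which 53.964 g is Al.
So Al makes up 53.964/497.035 = 0.1086 of the mass, i.e. 10.86%.

10.86 weight percent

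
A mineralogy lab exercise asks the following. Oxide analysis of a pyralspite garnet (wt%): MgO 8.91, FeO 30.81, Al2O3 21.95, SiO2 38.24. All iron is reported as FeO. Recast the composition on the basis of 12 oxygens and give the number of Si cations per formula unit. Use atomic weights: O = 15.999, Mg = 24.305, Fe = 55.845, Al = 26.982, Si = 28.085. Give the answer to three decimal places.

2.973 Si apfu

MgO: 8.91/40.304 = 0.22107 mol → 0.22107 mol Mg, 0.22107 mol O.
FeO: 30.81/71.844 = 0.42885 mol → 0.42885 mol Fe, 0.42885 mol O.
Al2O3: 21.95/101.961 = 0.21528 mol → 0.43056 mol Al, 0.64584 mol O.
SiO2: 38.24/60.083 = 0.63645 mol → 0.63645 mol Si, 1.27290 mol O.
Total oxygen = 2.56866 mol. Normalization factor = 12/2.56866 = 4.67170.
Si per 12 O = 0.63645 × 4.67170 = 2.973.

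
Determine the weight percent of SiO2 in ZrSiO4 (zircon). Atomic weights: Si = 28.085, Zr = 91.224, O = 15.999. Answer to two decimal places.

32.78 wt%

Molar mass of ZrSiO4 = 1×91.224 + 1×28.085 + 4×15.999 = 183.305 g/mol.
Each formula unit contains 1 Si, equivalent to 1/1 = 1.0000 mol SiO2.
M(SiO2) = 1×28.085 + 2×15.999 = 60.083 g/mol.
Mass of SiO2 per formula unit = 1.0000 × 60.083 = 60.083 g.
SiO2 wt% = 60.083 / 183.305 × 100 = 32.78%.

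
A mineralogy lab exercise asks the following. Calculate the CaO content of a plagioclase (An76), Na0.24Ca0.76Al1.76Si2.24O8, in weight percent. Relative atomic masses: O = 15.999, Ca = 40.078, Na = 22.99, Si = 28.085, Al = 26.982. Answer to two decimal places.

15.53 wt%

Molar mass of Na0.24Ca0.76Al1.76Si2.24O8 = 0.24×22.99 + 0.76×40.078 + 1.76×26.982 + 2.24×28.085 + 8×15.999 = 274.368 g/mol.
Each formula unit contains 0.76 Ca, equivalent to 0.76/1 = 0.7600 mol CaO.
M(CaO) = 1×40.078 + 1×15.999 = 56.077 g/mol.
Mass of CaO per formula unit = 0.7600 × 56.077 = 42.619 g.
CaO wt% = 42.619 / 274.368 × 100 = 15.53%.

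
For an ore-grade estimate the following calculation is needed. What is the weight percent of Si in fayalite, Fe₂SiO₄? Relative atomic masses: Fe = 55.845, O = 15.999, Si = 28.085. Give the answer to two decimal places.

13.78 wt%

Formula mass = 2×55.845 + 1×28.085 + 4×15.999 = 203.771 g/mol, of which 28.085 g is Si.
So Si makes up 28.085/203.771 = 0.1378 of the mass, i.e. 13.78%.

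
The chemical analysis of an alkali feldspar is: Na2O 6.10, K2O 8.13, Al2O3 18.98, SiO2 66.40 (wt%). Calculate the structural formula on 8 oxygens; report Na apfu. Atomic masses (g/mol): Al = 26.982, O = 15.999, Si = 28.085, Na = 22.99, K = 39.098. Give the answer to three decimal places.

Na2O: 6.10/61.979 = 0.09842 mol → 0.19684 mol Na, 0.09842 mol O.
K2O: 8.13/94.195 = 0.08631 mol → 0.17262 mol K, 0.08631 mol O.
Al2O3: 18.98/101.961 = 0.18615 mol → 0.37230 mol Al, 0.55845 mol O.
SiO2: 66.40/60.083 = 1.10514 mol → 1.10514 mol Si, 2.21028 mol O.
Total oxygen = 2.95346 mol. Normalization factor = 8/2.95346 = 2.70869.
Na per 8 O = 0.19684 × 2.70869 = 0.533.

0.533 Na apfu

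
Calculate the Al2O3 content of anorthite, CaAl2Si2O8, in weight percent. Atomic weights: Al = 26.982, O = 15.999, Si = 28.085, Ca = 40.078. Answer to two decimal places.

36.65 wt%

M(CaAl2Si2O8) = 278.204 g/mol; M(Al2O3) = 101.961 g/mol.
Moles Al2O3 per formula unit = 2 Al ÷ 2 = 1.0000.
Al2O3 fraction = (1.0000 × 101.961) / 278.204 = 101.961/278.204 = 0.3665.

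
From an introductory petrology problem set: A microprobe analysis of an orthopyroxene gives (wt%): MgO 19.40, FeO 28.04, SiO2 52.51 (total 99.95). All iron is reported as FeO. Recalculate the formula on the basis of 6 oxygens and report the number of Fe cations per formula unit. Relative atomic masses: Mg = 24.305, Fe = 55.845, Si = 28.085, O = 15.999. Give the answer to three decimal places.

MgO (M=40.304): mol = 0.48134; Mg = 0.48134, O = 0.48134.
FeO (M=71.844): mol = 0.39029; Fe = 0.39029, O = 0.39029.
SiO2 (M=60.083): mol = 0.87396; Si = 0.87396, O = 1.74792.
ΣO = 2.61955; factor = 6/ΣO = 2.29047.
Fe apfu = 0.39029 × 2.29047 = 0.894.

0.894 Fe apfu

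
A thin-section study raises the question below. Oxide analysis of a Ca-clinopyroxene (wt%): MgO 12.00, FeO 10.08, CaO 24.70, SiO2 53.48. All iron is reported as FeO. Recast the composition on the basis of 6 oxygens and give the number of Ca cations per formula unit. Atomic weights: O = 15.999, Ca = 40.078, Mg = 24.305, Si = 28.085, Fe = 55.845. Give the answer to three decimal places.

0.994 Ca apfu

12.00 wt% MgO ÷ 40.304 g/mol = 0.29774 mol, giving 0.29774 Mg and 0.29774 O.
10.08 wt% FeO ÷ 71.844 g/mol = 0.14030 mol, giving 0.14030 Fe and 0.14030 O.
24.70 wt% CaO ÷ 56.077 g/mol = 0.44047 mol, giving 0.44047 Ca and 0.44047 O.
53.48 wt% SiO2 ÷ 60.083 g/mol = 0.89010 mol, giving 0.89010 Si and 1.78020 O.
Oxygen sums to 2.65871; scaling by 6/2.65871 = 2.25673 puts the formula on 6 O.
Ca: 0.44047 × 2.25673 = 0.994 atoms per formula unit.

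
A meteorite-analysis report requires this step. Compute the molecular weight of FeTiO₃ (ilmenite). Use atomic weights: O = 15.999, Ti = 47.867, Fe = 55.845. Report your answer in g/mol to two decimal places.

151.71 g/mol

The formula mass is the sum 1*55.845 + 1*47.867 + 3*15.999.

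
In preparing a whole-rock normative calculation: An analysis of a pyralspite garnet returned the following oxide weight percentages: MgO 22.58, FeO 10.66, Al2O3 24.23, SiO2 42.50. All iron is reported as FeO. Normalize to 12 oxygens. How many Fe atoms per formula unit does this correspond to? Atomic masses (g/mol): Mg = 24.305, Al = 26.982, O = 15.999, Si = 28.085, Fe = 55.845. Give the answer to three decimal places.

MgO: 22.58/40.304 = 0.56024 mol → 0.56024 mol Mg, 0.56024 mol O.
FeO: 10.66/71.844 = 0.14838 mol → 0.14838 mol Fe, 0.14838 mol O.
Al2O3: 24.23/101.961 = 0.23764 mol → 0.47528 mol Al, 0.71292 mol O.
SiO2: 42.50/60.083 = 0.70735 mol → 0.70735 mol Si, 1.41470 mol O.
Total oxygen = 2.83624 mol. Normalization factor = 12/2.83624 = 4.23095.
Fe per 12 O = 0.14838 × 4.23095 = 0.628.

0.628 Fe apfu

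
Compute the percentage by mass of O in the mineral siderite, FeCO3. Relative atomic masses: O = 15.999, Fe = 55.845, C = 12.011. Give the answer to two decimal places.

Molar mass of FeCO3: 1*55.845 + 1*12.011 + 3*15.999 = 115.853 g/mol.
Mass of O per formula unit: 3 × 15.999 = 47.997 g.
Weight fraction O = 47.997 / 115.853 = 0.4143.

41.43 mass %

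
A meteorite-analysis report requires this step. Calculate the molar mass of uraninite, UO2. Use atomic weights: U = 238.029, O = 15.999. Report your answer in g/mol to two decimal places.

270.03 g/mol

U: 1 × 238.029 = 238.0290
O: 2 × 15.999 = 31.9980
Summing the contributions gives the formula mass.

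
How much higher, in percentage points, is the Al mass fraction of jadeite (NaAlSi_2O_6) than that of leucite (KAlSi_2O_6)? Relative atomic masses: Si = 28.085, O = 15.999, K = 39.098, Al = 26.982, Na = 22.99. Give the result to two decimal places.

Al in NaAlSi_2O_6: molar mass 202.136 g/mol; 1×26.982 = 26.982 g → 13.35 wt%.
Al in KAlSi_2O_6: molar mass 218.244 g/mol; 1×26.982 = 26.982 g → 12.36 wt%.
Difference = 13.35 − 12.36 = 0.99 percentage points.

0.99 percentage points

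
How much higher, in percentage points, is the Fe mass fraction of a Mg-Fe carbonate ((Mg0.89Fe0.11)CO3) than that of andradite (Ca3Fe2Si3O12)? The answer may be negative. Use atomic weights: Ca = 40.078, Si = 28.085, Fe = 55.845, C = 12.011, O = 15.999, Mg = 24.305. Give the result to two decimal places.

-14.98 percentage points

M((Mg0.89Fe0.11)CO3) = 87.782 g/mol, so wt% Fe = 6.143/87.782 × 100 = 7.00%.
M(Ca3Fe2Si3O12) = 508.167 g/mol, so wt% Fe = 111.690/508.167 × 100 = 21.98%.
7.00 − 21.98 = -14.98 pp.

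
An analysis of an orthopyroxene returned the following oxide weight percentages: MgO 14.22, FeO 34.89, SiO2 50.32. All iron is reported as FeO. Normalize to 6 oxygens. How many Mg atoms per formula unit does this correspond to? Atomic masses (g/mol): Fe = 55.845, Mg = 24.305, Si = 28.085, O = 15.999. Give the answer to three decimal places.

MgO: 14.22/40.304 = 0.35282 mol → 0.35282 mol Mg, 0.35282 mol O.
FeO: 34.89/71.844 = 0.48564 mol → 0.48564 mol Fe, 0.48564 mol O.
SiO2: 50.32/60.083 = 0.83751 mol → 0.83751 mol Si, 1.67502 mol O.
Total oxygen = 2.51348 mol. Normalization factor = 6/2.51348 = 2.38713.
Mg per 6 O = 0.35282 × 2.38713 = 0.842.

0.842 Mg apfu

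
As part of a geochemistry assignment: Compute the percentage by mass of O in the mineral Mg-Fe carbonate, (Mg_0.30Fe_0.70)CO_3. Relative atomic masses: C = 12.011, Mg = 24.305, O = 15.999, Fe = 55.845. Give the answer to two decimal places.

45.11 wt%

Molar mass of (Mg_0.30Fe_0.70)CO_3: 0.30×24.305 + 0.70×55.845 + 1×12.011 + 3×15.999 = 106.391 g/mol.
Mass of O per formula unit: 3 × 15.999 = 47.997 g.
Weight fraction O = 47.997 / 106.391 = 0.4511.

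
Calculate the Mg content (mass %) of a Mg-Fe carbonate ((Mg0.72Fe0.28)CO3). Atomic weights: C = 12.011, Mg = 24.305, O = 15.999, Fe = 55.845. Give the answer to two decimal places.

18.79 mass %

Molar mass of (Mg0.72Fe0.28)CO3: 0.72×24.305 + 0.28×55.845 + 1×12.011 + 3×15.999 = 93.144 g/mol.
Mass of Mg per formula unit: 0.72 × 24.305 = 17.500 g.
Weight fraction Mg = 17.500 / 93.144 = 0.1879.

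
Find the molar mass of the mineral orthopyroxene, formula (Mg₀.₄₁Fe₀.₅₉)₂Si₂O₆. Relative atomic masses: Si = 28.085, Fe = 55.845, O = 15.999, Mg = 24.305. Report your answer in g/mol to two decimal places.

237.99 g/mol

M = 0.82·24.305 + 1.18·55.845 + 2·28.085 + 6·15.999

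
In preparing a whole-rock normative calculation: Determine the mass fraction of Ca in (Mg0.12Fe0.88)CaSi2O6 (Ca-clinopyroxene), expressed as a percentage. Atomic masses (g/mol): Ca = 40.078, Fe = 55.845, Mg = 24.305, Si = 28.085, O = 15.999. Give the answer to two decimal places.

M((Mg0.12Fe0.88)CaSi2O6) = 244.302 g/mol.
Ca contributes 1 × 40.078 = 40.078 g per mole.
40.078/244.302 = 0.1641 → 16.41%.

16.41 wt%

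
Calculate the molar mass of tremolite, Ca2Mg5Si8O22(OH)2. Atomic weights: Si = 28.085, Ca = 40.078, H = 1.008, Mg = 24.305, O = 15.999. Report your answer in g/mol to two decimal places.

Ca: 2 × 40.078 = 80.1560
Mg: 5 × 24.305 = 121.5250
Si: 8 × 28.085 = 224.6800
O: 24 × 15.999 = 383.9760
H: 2 × 1.008 = 2.0160
Summing the contributions gives the formula mass.

812.35 g/mol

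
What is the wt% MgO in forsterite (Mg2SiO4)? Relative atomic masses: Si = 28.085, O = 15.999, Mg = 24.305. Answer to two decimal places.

57.29 wt%

M(Mg2SiO4) = 140.691 g/mol; M(MgO) = 40.304 g/mol.
Moles MgO per formula unit = 2 Mg ÷ 1 = 2.0000.
MgO fraction = (2.0000 × 40.304) / 140.691 = 80.608/140.691 = 0.5729.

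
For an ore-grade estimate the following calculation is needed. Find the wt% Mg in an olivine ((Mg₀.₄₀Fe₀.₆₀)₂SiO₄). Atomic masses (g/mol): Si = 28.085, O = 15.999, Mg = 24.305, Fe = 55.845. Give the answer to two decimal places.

Molar mass of (Mg₀.₄₀Fe₀.₆₀)₂SiO₄: 0.80·24.305 + 1.20·55.845 + 1·28.085 + 4·15.999 = 178.539 g/mol.
Mass of Mg per formula unit: 0.80 × 24.305 = 19.444 g.
Weight fraction Mg = 19.444 / 178.539 = 0.1089.

10.89 wt%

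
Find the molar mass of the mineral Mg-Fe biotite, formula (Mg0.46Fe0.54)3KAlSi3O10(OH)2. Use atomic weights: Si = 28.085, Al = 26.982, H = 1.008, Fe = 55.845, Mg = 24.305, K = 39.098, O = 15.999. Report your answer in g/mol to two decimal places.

M = 1.38×24.305 + 1.62×55.845 + 1×39.098 + 1×26.982 + 3×28.085 + 12×15.999 + 2×1.008

468.35 g/mol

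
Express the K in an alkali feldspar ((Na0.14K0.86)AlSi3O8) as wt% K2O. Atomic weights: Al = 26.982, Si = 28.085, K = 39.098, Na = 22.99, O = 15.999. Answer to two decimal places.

14.67 wt%

Molar mass of (Na0.14K0.86)AlSi3O8 = 0.14×22.99 + 0.86×39.098 + 1×26.982 + 3×28.085 + 8×15.999 = 276.072 g/mol.
Each formula unit contains 0.86 K, equivalent to 0.86/2 = 0.4300 mol K2O.
M(K2O) = 2×39.098 + 1×15.999 = 94.195 g/mol.
Mass of K2O per formula unit = 0.4300 × 94.195 = 40.504 g.
K2O wt% = 40.504 / 276.072 × 100 = 14.67%.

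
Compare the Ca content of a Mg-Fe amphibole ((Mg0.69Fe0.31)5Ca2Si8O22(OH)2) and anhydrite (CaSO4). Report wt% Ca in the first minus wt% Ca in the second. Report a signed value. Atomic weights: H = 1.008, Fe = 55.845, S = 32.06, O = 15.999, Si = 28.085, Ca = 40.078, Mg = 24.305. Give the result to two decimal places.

M((Mg0.69Fe0.31)5Ca2Si8O22(OH)2) = 861.240 g/mol, so wt% Ca = 80.156/861.240 × 100 = 9.31%.
M(CaSO4) = 136.134 g/mol, so wt% Ca = 40.078/136.134 × 100 = 29.44%.
9.31 − 29.44 = -20.13 pp.

-20.13 percentage points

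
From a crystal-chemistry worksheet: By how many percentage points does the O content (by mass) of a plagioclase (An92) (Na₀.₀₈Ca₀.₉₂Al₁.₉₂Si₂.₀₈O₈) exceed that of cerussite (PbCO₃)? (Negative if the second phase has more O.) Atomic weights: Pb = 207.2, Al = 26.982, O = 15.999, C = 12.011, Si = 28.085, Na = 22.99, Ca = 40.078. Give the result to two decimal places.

First mineral: 127.992 g O in 276.925 g formula = 46.22 wt% O.
Second mineral: 47.997 g O in 267.208 g formula = 17.96 wt% O.
46.22% − 17.96% gives a difference of 28.26 percentage points.

28.26 percentage points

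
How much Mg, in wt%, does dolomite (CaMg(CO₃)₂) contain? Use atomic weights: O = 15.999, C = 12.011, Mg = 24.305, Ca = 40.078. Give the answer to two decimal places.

13.18 wt%

Molar mass of CaMg(CO₃)₂: 1·40.078 + 1·24.305 + 2·12.011 + 6·15.999 = 184.399 g/mol.
Mass of Mg per formula unit: 1 × 24.305 = 24.305 g.
Weight fraction Mg = 24.305 / 184.399 = 0.1318.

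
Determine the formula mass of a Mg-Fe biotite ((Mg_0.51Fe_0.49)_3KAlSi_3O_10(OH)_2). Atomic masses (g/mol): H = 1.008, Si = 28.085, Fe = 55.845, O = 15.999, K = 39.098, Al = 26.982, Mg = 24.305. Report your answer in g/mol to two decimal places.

463.62 g/mol

The formula mass is the sum 1.53·24.305 + 1.47·55.845 + 1·39.098 + 1·26.982 + 3·28.085 + 12·15.999 + 2·1.008.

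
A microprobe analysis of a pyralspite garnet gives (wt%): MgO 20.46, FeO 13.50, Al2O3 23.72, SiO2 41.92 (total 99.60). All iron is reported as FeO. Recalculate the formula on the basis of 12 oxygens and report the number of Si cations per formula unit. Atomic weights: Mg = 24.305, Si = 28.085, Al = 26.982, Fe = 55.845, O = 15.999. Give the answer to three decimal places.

20.46 wt% MgO ÷ 40.304 g/mol = 0.50764 mol, giving 0.50764 Mg and 0.50764 O.
13.50 wt% FeO ÷ 71.844 g/mol = 0.18791 mol, giving 0.18791 Fe and 0.18791 O.
23.72 wt% Al2O3 ÷ 101.961 g/mol = 0.23264 mol, giving 0.46528 Al and 0.69792 O.
41.92 wt% SiO2 ÷ 60.083 g/mol = 0.69770 mol, giving 0.69770 Si and 1.39540 O.
Oxygen sums to 2.78887; scaling by 12/2.78887 = 4.30282 puts the formula on 12 O.
Si: 0.69770 × 4.30282 = 3.002 atoms per formula unit.

3.002 Si apfu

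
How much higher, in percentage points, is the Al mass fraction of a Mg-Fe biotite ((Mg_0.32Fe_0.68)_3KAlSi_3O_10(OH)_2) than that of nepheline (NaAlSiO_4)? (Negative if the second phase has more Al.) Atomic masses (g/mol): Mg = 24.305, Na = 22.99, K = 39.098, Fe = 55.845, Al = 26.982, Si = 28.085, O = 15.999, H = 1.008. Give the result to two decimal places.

Al in (Mg_0.32Fe_0.68)_3KAlSi_3O_10(OH)_2: molar mass 481.596 g/mol; 1×26.982 = 26.982 g → 5.60 wt%.
Al in NaAlSiO_4: molar mass 142.053 g/mol; 1×26.982 = 26.982 g → 18.99 wt%.
Difference = 5.60 − 18.99 = -13.39 percentage points.

-13.39 percentage points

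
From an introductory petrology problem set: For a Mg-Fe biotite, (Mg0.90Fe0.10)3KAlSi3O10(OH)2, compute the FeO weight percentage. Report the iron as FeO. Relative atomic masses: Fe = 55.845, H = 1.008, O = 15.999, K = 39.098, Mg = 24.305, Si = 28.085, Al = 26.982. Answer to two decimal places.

M((Mg0.90Fe0.10)3KAlSi3O10(OH)2) = 426.716 g/mol; M(FeO) = 71.844 g/mol.
Moles FeO per formula unit = 0.30 Fe ÷ 1 = 0.3000.
FeO fraction = (0.3000 × 71.844) / 426.716 = 21.553/426.716 = 0.0505.

5.05 wt%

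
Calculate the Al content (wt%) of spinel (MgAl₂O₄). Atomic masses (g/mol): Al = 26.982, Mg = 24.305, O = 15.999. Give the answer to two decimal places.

37.93 wt%

M(MgAl₂O₄) = 142.265 g/mol.
Al contributes 2 × 26.982 = 53.964 g per mole.
53.964/142.265 = 0.3793 → 37.93%.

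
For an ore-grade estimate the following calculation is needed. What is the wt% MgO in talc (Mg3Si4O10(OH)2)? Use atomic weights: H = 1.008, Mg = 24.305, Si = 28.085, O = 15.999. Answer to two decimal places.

31.88 wt%

Formula mass = 379.259 g/mol.
3 Mg → 3.0000 mol MgO per formula unit; M(MgO) = 40.304, so MgO mass = 120.912 g.
120.912/379.259 × 100 = 31.88 wt%.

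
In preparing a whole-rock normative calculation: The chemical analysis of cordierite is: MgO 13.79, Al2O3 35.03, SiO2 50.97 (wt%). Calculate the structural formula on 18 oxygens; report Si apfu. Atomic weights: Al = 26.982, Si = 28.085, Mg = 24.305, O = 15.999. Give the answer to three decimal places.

MgO (M=40.304): mol = 0.34215; Mg = 0.34215, O = 0.34215.
Al2O3 (M=101.961): mol = 0.34356; Al = 0.68712, O = 1.03068.
SiO2 (M=60.083): mol = 0.84833; Si = 0.84833, O = 1.69666.
ΣO = 3.06949; factor = 18/ΣO = 5.86417.
Si apfu = 0.84833 × 5.86417 = 4.975.

4.975 Si apfu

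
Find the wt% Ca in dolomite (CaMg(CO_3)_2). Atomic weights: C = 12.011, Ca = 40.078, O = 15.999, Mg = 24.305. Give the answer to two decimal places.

21.73 wt%

Formula mass = 1×40.078 + 1×24.305 + 2×12.011 + 6×15.999 = 184.399 g/mol, of which 40.078 g is Ca.
So Ca makes up 40.078/184.399 = 0.2173 of the mass, i.e. 21.73%.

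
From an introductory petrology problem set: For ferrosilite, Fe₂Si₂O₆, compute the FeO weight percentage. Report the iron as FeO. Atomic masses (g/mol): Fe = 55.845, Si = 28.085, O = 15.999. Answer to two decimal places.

Formula mass = 263.854 g/mol.
2 Fe → 2.0000 mol FeO per formula unit; M(FeO) = 71.844, so FeO mass = 143.688 g.
143.688/263.854 × 100 = 54.46 wt%.

54.46 wt%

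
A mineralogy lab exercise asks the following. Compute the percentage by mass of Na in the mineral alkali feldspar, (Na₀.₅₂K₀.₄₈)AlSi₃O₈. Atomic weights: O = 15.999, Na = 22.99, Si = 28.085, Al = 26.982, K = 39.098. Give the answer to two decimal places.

4.43 weight percent

M((Na₀.₅₂K₀.₄₈)AlSi₃O₈) = 269.951 g/mol.
Na contributes 0.52 × 22.99 = 11.955 g per mole.
11.955/269.951 = 0.0443 → 4.43%.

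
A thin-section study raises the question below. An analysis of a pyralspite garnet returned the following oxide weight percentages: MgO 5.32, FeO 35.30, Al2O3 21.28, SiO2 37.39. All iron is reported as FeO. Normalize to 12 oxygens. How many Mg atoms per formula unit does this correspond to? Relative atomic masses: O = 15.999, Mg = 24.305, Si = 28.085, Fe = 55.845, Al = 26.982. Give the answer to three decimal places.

5.32 wt% MgO ÷ 40.304 g/mol = 0.13200 mol, giving 0.13200 Mg and 0.13200 O.
35.30 wt% FeO ÷ 71.844 g/mol = 0.49134 mol, giving 0.49134 Fe and 0.49134 O.
21.28 wt% Al2O3 ÷ 101.961 g/mol = 0.20871 mol, giving 0.41742 Al and 0.62613 O.
37.39 wt% SiO2 ÷ 60.083 g/mol = 0.62231 mol, giving 0.62231 Si and 1.24462 O.
Oxygen sums to 2.49409; scaling by 12/2.49409 = 4.81137 puts the formula on 12 O.
Mg: 0.13200 × 4.81137 = 0.635 atoms per formula unit.

0.635 Mg apfu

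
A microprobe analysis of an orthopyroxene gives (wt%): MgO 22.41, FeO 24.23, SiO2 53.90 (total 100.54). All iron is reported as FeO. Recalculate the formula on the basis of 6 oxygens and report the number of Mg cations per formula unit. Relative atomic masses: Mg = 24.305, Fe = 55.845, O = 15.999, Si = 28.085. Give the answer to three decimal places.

MgO (M=40.304): mol = 0.55602; Mg = 0.55602, O = 0.55602.
FeO (M=71.844): mol = 0.33726; Fe = 0.33726, O = 0.33726.
SiO2 (M=60.083): mol = 0.89709; Si = 0.89709, O = 1.79418.
ΣO = 2.68746; factor = 6/ΣO = 2.23259.
Mg apfu = 0.55602 × 2.23259 = 1.241.

1.241 Mg apfu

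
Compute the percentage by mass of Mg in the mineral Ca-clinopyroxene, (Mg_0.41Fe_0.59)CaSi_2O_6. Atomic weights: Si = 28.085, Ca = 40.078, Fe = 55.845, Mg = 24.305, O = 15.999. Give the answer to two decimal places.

M((Mg_0.41Fe_0.59)CaSi_2O_6) = 235.156 g/mol.
Mg contributes 0.41 × 24.305 = 9.965 g per mole.
9.965/235.156 = 0.0424 → 4.24%.

4.24 wt%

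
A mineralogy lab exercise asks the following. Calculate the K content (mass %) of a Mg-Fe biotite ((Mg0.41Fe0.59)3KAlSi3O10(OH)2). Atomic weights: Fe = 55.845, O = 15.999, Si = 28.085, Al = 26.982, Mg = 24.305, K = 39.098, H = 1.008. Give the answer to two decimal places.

8.26 mass %

M((Mg0.41Fe0.59)3KAlSi3O10(OH)2) = 473.080 g/mol.
K contributes 1 × 39.098 = 39.098 g per mole.
39.098/473.080 = 0.0826 → 8.26%.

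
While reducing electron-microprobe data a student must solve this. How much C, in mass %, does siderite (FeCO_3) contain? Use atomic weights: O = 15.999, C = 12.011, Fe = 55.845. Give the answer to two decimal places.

10.37 mass %

Formula mass = 1·55.845 + 1·12.011 + 3·15.999 = 115.853 g/mol, of which 12.011 g is C.
So C makes up 12.011/115.853 = 0.1037 of the mass, i.e. 10.37%.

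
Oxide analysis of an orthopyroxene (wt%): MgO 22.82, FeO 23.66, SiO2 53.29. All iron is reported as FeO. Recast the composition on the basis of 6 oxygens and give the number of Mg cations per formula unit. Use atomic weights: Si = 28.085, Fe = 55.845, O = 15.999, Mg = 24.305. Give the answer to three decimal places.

1.273 Mg apfu

22.82 wt% MgO ÷ 40.304 g/mol = 0.56620 mol, giving 0.56620 Mg and 0.56620 O.
23.66 wt% FeO ÷ 71.844 g/mol = 0.32932 mol, giving 0.32932 Fe and 0.32932 O.
53.29 wt% SiO2 ÷ 60.083 g/mol = 0.88694 mol, giving 0.88694 Si and 1.77388 O.
Oxygen sums to 2.66940; scaling by 6/2.66940 = 2.24770 puts the formula on 6 O.
Mg: 0.56620 × 2.24770 = 1.273 atoms per formula unit.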